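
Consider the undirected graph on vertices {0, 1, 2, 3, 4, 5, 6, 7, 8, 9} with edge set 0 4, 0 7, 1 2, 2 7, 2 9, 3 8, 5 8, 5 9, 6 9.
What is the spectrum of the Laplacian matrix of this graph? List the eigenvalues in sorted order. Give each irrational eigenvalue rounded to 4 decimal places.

Each diagonal entry of L is the vertex degree and each off-diagonal entry is -1 where an edge is present, 0 otherwise; in the order [0, 1, 2, 3, 4, 5, 6, 7, 8, 9] the diagonal is [2, 1, 3, 1, 1, 2, 1, 2, 2, 3]. L is symmetric positive semidefinite, so every eigenvalue is real and nonnegative. The single zero eigenvalue shows the graph is connected. There is one zero in the spectrum, matching the 1 component. By the matrix-tree theorem the graph has (1/10) * product of the nonzero eigenvalues = 1 spanning tree.

[0, 0.1487, 0.3820, 0.6496, 1.3820, 1.4400, 2.6180, 3.0561, 3.6180, 4.7056]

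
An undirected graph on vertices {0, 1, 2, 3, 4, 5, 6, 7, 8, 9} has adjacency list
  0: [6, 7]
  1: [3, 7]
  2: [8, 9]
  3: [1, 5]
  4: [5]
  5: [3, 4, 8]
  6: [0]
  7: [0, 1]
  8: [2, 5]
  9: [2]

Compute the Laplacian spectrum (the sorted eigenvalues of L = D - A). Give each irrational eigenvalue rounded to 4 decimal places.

[0, 0.1172, 0.3820, 0.7586, 1.3820, 1.6674, 2.6180, 3.0846, 3.6180, 4.3721]

With the vertex order [0, 1, 2, 3, 4, 5, 6, 7, 8, 9], the degrees are [2, 2, 2, 2, 1, 3, 1, 2, 2, 1], giving D = diag(2, 2, 2, 2, 1, 3, 1, 2, 2, 1) and L = D - A. Diagonalising L (or applying a numerical eigensolver to the 10x10 matrix) gives the spectrum above. By the matrix-tree theorem the graph has (1/10) * product of the nonzero eigenvalues = 1 spanning tree. There is one zero in the spectrum, matching the 1 component.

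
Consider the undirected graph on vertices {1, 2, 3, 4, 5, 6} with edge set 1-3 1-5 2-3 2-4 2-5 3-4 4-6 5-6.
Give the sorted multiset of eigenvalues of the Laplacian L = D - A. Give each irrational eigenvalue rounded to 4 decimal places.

[0, 1.5858, 2, 3, 4.4142, 5]

With the vertex order [1, 2, 3, 4, 5, 6], the degrees are [2, 3, 3, 3, 3, 2], giving D = diag(2, 3, 3, 3, 3, 2) and L = D - A. The multiplicity of 0 as a Laplacian eigenvalue equals the number of connected components. The eigenvalues sum to 16, which equals trace(L) = 2|E|.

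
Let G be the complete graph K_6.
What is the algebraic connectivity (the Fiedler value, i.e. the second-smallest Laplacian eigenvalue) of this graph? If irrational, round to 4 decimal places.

The graph has 6 vertices and degree multiset [5, 5, 5, 5, 5, 5]; D is the diagonal matrix of degrees and L = D - A. Computing the eigenvalues of L and sorting gives [0, 6, 6, 6, 6, 6]. The Fiedler value lambda_2 = 6 is strictly positive, so the graph is connected.

6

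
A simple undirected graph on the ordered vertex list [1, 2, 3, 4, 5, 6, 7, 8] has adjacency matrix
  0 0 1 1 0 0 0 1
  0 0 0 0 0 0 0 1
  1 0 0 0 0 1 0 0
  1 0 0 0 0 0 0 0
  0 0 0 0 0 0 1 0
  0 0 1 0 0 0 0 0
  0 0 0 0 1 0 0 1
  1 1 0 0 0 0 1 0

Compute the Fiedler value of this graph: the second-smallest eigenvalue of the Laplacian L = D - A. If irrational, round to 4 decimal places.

0.2509

Reading degrees in the order [1, 2, 3, 4, 5, 6, 7, 8] gives [3, 1, 2, 1, 1, 1, 2, 3]; set D = diag(3, 1, 2, 1, 1, 1, 2, 3) and form L = D - A. The smallest Laplacian eigenvalue is always 0. The next one, lambda_2 = 0.2509, measures how hard the graph is to disconnect: larger values mean better connectivity. There is one zero in the spectrum, matching the 1 component. The largest eigenvalue, 4.6855, is at most the vertex count 8.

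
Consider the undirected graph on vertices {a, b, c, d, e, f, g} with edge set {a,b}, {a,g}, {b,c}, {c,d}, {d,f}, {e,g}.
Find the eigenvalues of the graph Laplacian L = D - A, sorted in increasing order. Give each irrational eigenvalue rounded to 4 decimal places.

Reading degrees in the order [a, b, c, d, e, f, g] gives [2, 2, 2, 2, 1, 1, 2]; set D = diag(2, 2, 2, 2, 1, 1, 2) and form L = D - A. L is symmetric positive semidefinite, so every eigenvalue is real and nonnegative. The single zero eigenvalue shows the graph is connected. By the matrix-tree theorem the graph has (1/7) * product of the nonzero eigenvalues = 1 spanning tree.

[0, 0.1981, 0.7530, 1.5550, 2.4450, 3.2470, 3.8019]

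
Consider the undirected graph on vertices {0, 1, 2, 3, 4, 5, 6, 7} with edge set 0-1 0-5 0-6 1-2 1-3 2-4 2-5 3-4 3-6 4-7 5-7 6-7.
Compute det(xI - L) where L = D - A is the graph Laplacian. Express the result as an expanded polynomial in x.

x^8 - 24x^7 + 240x^6 - 1296x^5 + 4080x^4 - 7488x^3 + 7424x^2 - 3072x

Reading degrees in the order [0, 1, 2, 3, 4, 5, 6, 7] gives [3, 3, 3, 3, 3, 3, 3, 3]; set D = diag(3, 3, 3, 3, 3, 3, 3, 3) and form L = D - A. The eigenvalues of L are [0, 2, 2, 2, 4, 4, 4, 6]; the characteristic polynomial is the product of (x - lambda_i), which multiplies out to x^8 - 24x^7 + 240x^6 - 1296x^5 + 4080x^4 - 7488x^3 + 7424x^2 - 3072x. The coefficient of x^7 equals -trace(L) = -24, matching the sum of degrees.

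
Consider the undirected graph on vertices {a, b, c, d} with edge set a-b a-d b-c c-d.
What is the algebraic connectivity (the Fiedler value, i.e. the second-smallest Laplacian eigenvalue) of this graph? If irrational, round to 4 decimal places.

2

Each diagonal entry of L is the vertex degree and each off-diagonal entry is -1 where an edge is present, 0 otherwise; in the order [a, b, c, d] the diagonal is [2, 2, 2, 2]. The sorted Laplacian eigenvalues are [0, 2, 2, 4]; the algebraic connectivity is the second entry, 2.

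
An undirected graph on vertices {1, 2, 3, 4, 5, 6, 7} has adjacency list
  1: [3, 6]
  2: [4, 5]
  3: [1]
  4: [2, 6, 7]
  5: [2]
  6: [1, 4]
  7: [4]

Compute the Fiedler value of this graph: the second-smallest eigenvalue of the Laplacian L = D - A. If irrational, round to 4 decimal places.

With the vertex order [1, 2, 3, 4, 5, 6, 7], the degrees are [2, 2, 1, 3, 1, 2, 1], giving D = diag(2, 2, 1, 3, 1, 2, 1) and L = D - A. The smallest Laplacian eigenvalue is always 0. The next one, lambda_2 = 0.2603, measures how hard the graph is to disconnect: larger values mean better connectivity. The eigenvalues sum to 12, which equals trace(L) = 2|E|.

0.2603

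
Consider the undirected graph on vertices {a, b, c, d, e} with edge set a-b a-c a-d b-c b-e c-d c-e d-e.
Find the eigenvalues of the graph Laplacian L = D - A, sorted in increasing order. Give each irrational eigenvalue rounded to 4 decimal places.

[0, 3, 3, 5, 5]

Reading degrees in the order [a, b, c, d, e] gives [3, 3, 4, 3, 3]; set D = diag(3, 3, 4, 3, 3) and form L = D - A. Diagonalising L (or applying a numerical eigensolver to the 5x5 matrix) gives the spectrum above. There is one zero in the spectrum, matching the 1 component.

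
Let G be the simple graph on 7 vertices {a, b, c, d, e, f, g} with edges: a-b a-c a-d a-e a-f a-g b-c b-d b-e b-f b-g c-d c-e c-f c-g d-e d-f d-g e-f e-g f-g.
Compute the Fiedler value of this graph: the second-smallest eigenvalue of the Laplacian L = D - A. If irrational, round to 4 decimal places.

With the vertex order [a, b, c, d, e, f, g], the degrees are [6, 6, 6, 6, 6, 6, 6], giving D = diag(6, 6, 6, 6, 6, 6, 6) and L = D - A. The sorted Laplacian eigenvalues are [0, 7, 7, 7, 7, 7, 7]; the algebraic connectivity is the second entry, 7. The eigenvalues sum to 42, which equals trace(L) = 2|E|. The largest eigenvalue, 7, is at most the vertex count 7.

7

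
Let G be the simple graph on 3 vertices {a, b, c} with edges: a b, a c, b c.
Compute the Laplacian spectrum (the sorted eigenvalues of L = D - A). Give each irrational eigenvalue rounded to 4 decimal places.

[0, 3, 3]

Reading degrees in the order [a, b, c] gives [2, 2, 2]; set D = diag(2, 2, 2) and form L = D - A. The multiplicity of 0 as a Laplacian eigenvalue equals the number of connected components. By the matrix-tree theorem the graph has (1/3) * product of the nonzero eigenvalues = 3 spanning trees.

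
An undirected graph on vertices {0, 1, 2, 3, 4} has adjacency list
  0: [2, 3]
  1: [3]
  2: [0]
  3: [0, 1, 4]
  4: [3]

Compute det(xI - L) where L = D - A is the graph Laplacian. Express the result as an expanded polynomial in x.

With the vertex order [0, 1, 2, 3, 4], the degrees are [2, 1, 1, 3, 1], giving D = diag(2, 1, 1, 3, 1) and L = D - A. Computing det(xI - L) by cofactor expansion (or equivalently via sum-over-permutations) gives x^5 - 8x^4 + 20x^3 - 18x^2 + 5x. Since p(0) = det(-L) = 0, x divides p(x). There is one zero in the spectrum, matching the 1 component. By the matrix-tree theorem the graph has (1/5) * product of the nonzero eigenvalues = 1 spanning tree.

x^5 - 8x^4 + 20x^3 - 18x^2 + 5x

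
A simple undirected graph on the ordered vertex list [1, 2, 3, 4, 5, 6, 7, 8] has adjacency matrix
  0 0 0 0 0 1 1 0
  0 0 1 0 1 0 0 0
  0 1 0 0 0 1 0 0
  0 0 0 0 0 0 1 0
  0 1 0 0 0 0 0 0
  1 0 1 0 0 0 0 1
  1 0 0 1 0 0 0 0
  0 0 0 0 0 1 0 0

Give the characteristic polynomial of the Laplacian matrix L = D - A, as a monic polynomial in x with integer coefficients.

Each diagonal entry of L is the vertex degree and each off-diagonal entry is -1 where an edge is present, 0 otherwise; in the order [1, 2, 3, 4, 5, 6, 7, 8] the diagonal is [2, 2, 2, 1, 1, 3, 2, 1]. L has integer entries, so p(x) = det(xI - L) has integer coefficients. Expanding the determinant yields x^8 - 14x^7 + 77x^6 - 212x^5 + 308x^4 - 228x^3 + 75x^2 - 8x. The coefficient of x^7 equals -trace(L) = -14, matching the sum of degrees. There is one zero in the spectrum, matching the 1 component.

x^8 - 14x^7 + 77x^6 - 212x^5 + 308x^4 - 228x^3 + 75x^2 - 8x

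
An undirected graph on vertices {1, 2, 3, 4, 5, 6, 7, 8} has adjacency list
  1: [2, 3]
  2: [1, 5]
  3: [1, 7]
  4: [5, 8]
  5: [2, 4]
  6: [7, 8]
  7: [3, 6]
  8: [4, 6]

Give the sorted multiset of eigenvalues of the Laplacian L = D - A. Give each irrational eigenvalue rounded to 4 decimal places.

With the vertex order [1, 2, 3, 4, 5, 6, 7, 8], the degrees are [2, 2, 2, 2, 2, 2, 2, 2], giving D = diag(2, 2, 2, 2, 2, 2, 2, 2) and L = D - A. Diagonalising L (or applying a numerical eigensolver to the 8x8 matrix) gives the spectrum above. The eigenvalues sum to 16, which equals trace(L) = 2|E|. By the matrix-tree theorem the graph has (1/8) * product of the nonzero eigenvalues = 8 spanning trees.

[0, 0.5858, 0.5858, 2, 2, 3.4142, 3.4142, 4]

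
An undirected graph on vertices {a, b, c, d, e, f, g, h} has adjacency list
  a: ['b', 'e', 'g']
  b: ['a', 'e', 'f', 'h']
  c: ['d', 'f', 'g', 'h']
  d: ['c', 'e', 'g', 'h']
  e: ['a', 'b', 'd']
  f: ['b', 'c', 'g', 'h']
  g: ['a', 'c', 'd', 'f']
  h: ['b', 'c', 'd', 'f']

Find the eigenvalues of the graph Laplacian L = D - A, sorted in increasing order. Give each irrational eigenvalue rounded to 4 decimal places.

Each diagonal entry of L is the vertex degree and each off-diagonal entry is -1 where an edge is present, 0 otherwise; in the order [a, b, c, d, e, f, g, h] the diagonal is [3, 4, 4, 4, 3, 4, 4, 4]. L is symmetric positive semidefinite, so every eigenvalue is real and nonnegative. The single zero eigenvalue shows the graph is connected. There is one zero in the spectrum, matching the 1 component. The largest eigenvalue, 6.2470, is at most the vertex count 8.

[0, 1.8561, 3.1416, 3.1981, 4.5550, 5.2183, 5.7840, 6.2470]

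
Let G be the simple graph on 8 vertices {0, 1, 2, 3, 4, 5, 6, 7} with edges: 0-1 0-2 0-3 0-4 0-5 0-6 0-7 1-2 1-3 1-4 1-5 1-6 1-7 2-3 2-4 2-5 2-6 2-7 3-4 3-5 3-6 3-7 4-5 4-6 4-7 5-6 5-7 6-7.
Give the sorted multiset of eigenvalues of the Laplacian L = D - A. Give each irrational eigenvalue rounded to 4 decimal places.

[0, 8, 8, 8, 8, 8, 8, 8]

With the vertex order [0, 1, 2, 3, 4, 5, 6, 7], the degrees are [7, 7, 7, 7, 7, 7, 7, 7], giving D = diag(7, 7, 7, 7, 7, 7, 7, 7) and L = D - A. L is symmetric positive semidefinite, so every eigenvalue is real and nonnegative.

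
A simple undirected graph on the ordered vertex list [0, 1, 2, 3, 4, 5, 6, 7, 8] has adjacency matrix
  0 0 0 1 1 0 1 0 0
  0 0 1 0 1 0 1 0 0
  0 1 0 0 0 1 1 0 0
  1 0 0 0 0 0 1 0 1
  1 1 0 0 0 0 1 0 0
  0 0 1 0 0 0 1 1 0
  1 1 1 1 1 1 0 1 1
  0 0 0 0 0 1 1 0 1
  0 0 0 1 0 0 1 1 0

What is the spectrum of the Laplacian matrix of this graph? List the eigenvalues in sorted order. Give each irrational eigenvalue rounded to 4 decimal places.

[0, 1.5858, 1.5858, 3, 3, 4.4142, 4.4142, 5, 9]

With the vertex order [0, 1, 2, 3, 4, 5, 6, 7, 8], the degrees are [3, 3, 3, 3, 3, 3, 8, 3, 3], giving D = diag(3, 3, 3, 3, 3, 3, 8, 3, 3) and L = D - A. Diagonalising L (or applying a numerical eigensolver to the 9x9 matrix) gives the spectrum above. The single zero eigenvalue shows the graph is connected. The eigenvalues sum to 32, which equals trace(L) = 2|E|. The largest eigenvalue, 9, is at most the vertex count 9.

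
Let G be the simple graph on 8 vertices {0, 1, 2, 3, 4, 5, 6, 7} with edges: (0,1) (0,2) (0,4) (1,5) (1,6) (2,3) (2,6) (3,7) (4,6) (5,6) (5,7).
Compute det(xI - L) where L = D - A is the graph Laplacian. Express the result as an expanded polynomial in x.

x^8 - 22x^7 + 199x^6 - 956x^5 + 2622x^4 - 4080x^3 + 3307x^2 - 1064x

Each diagonal entry of L is the vertex degree and each off-diagonal entry is -1 where an edge is present, 0 otherwise; in the order [0, 1, 2, 3, 4, 5, 6, 7] the diagonal is [3, 3, 3, 2, 2, 3, 4, 2]. L has integer entries, so p(x) = det(xI - L) has integer coefficients. Expanding the determinant yields x^8 - 22x^7 + 199x^6 - 956x^5 + 2622x^4 - 4080x^3 + 3307x^2 - 1064x. The coefficient of x^7 equals -trace(L) = -22, matching the sum of degrees. By the matrix-tree theorem the graph has (1/8) * product of the nonzero eigenvalues = 133 spanning trees.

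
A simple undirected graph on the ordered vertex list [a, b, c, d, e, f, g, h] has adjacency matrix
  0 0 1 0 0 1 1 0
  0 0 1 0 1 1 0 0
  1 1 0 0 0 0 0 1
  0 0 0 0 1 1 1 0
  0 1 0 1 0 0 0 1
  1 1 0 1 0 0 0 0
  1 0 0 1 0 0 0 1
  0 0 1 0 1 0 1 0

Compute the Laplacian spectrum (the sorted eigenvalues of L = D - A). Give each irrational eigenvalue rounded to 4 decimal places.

Each diagonal entry of L is the vertex degree and each off-diagonal entry is -1 where an edge is present, 0 otherwise; in the order [a, b, c, d, e, f, g, h] the diagonal is [3, 3, 3, 3, 3, 3, 3, 3]. Since every row of L sums to 0, the all-ones vector is in the kernel and 0 is an eigenvalue. The eigenvalues sum to 24, which equals trace(L) = 2|E|.

[0, 2, 2, 2, 4, 4, 4, 6]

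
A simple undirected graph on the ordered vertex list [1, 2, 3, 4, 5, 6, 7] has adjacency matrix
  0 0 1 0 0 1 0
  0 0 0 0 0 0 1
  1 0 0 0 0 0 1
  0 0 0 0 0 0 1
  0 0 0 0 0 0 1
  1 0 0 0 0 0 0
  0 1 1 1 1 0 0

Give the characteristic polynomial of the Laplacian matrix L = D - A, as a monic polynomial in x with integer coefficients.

Reading degrees in the order [1, 2, 3, 4, 5, 6, 7] gives [2, 1, 2, 1, 1, 1, 4]; set D = diag(2, 1, 2, 1, 1, 1, 4) and form L = D - A. Computing det(xI - L) by cofactor expansion (or equivalently via sum-over-permutations) gives x^7 - 12x^6 + 52x^5 - 104x^4 + 102x^3 - 46x^2 + 7x. Since p(0) = det(-L) = 0, x divides p(x). The largest eigenvalue, 5.0965, is at most the vertex count 7. The eigenvalues sum to 12, which equals trace(L) = 2|E|.

x^7 - 12x^6 + 52x^5 - 104x^4 + 102x^3 - 46x^2 + 7x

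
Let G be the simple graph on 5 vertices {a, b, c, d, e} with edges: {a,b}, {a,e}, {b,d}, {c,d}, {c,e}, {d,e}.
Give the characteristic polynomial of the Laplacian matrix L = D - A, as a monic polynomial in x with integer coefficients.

With the vertex order [a, b, c, d, e], the degrees are [2, 2, 2, 3, 3], giving D = diag(2, 2, 2, 3, 3) and L = D - A. Computing det(xI - L) by cofactor expansion (or equivalently via sum-over-permutations) gives x^5 - 12x^4 + 51x^3 - 90x^2 + 55x. The constant term is 0 because L is singular (the all-ones vector lies in its kernel). The eigenvalues sum to 12, which equals trace(L) = 2|E|.

x^5 - 12x^4 + 51x^3 - 90x^2 + 55x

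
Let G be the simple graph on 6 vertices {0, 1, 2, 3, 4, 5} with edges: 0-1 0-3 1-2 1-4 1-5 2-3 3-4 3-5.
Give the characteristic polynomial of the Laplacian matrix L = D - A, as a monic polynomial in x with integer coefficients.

x^6 - 16x^5 + 96x^4 - 272x^3 + 368x^2 - 192x

Each diagonal entry of L is the vertex degree and each off-diagonal entry is -1 where an edge is present, 0 otherwise; in the order [0, 1, 2, 3, 4, 5] the diagonal is [2, 4, 2, 4, 2, 2]. L has integer entries, so p(x) = det(xI - L) has integer coefficients. Expanding the determinant yields x^6 - 16x^5 + 96x^4 - 272x^3 + 368x^2 - 192x. The constant term is 0 because L is singular (the all-ones vector lies in its kernel). The largest eigenvalue, 6, is at most the vertex count 6.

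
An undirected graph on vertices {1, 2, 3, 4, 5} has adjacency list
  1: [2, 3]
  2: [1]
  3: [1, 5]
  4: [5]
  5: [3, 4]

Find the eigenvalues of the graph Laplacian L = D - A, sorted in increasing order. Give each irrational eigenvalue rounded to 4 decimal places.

With the vertex order [1, 2, 3, 4, 5], the degrees are [2, 1, 2, 1, 2], giving D = diag(2, 1, 2, 1, 2) and L = D - A. Diagonalising L (or applying a numerical eigensolver to the 5x5 matrix) gives the spectrum above. The largest eigenvalue, 3.6180, is at most the vertex count 5.

[0, 0.3820, 1.3820, 2.6180, 3.6180]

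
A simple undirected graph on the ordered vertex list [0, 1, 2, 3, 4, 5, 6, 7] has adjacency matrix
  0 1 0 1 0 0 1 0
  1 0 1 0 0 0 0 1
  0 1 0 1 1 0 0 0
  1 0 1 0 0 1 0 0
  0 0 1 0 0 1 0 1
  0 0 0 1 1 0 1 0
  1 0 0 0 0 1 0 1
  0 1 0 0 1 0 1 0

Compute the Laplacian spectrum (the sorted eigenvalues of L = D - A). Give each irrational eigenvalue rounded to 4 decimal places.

[0, 2, 2, 2, 4, 4, 4, 6]

With the vertex order [0, 1, 2, 3, 4, 5, 6, 7], the degrees are [3, 3, 3, 3, 3, 3, 3, 3], giving D = diag(3, 3, 3, 3, 3, 3, 3, 3) and L = D - A. L is symmetric positive semidefinite, so every eigenvalue is real and nonnegative. The single zero eigenvalue shows the graph is connected. By the matrix-tree theorem the graph has (1/8) * product of the nonzero eigenvalues = 384 spanning trees. The eigenvalues sum to 24, which equals trace(L) = 2|E|.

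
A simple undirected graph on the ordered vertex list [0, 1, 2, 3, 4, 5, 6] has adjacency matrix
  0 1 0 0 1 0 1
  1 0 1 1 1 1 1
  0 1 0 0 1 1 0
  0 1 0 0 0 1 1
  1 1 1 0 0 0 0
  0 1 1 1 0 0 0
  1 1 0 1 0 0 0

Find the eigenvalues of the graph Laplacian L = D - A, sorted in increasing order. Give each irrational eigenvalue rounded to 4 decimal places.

[0, 2, 2, 4, 4, 5, 7]

Reading degrees in the order [0, 1, 2, 3, 4, 5, 6] gives [3, 6, 3, 3, 3, 3, 3]; set D = diag(3, 6, 3, 3, 3, 3, 3) and form L = D - A. L is symmetric positive semidefinite, so every eigenvalue is real and nonnegative. The single zero eigenvalue shows the graph is connected. By the matrix-tree theorem the graph has (1/7) * product of the nonzero eigenvalues = 320 spanning trees. There is one zero in the spectrum, matching the 1 component.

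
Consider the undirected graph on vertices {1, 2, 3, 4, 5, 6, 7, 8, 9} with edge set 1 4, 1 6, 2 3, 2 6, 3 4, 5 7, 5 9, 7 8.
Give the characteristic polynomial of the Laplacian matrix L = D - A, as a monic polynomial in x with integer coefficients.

Each diagonal entry of L is the vertex degree and each off-diagonal entry is -1 where an edge is present, 0 otherwise; in the order [1, 2, 3, 4, 5, 6, 7, 8, 9] the diagonal is [2, 2, 2, 2, 2, 2, 2, 1, 1]. L has integer entries, so p(x) = det(xI - L) has integer coefficients. Expanding the determinant yields x^9 - 16x^8 + 105x^7 - 364x^6 + 715x^5 - 790x^4 + 450x^3 - 100x^2. Since p(0) = det(-L) = 0, x divides p(x). There are 2 zeros in the spectrum, matching the 2 components.

x^9 - 16x^8 + 105x^7 - 364x^6 + 715x^5 - 790x^4 + 450x^3 - 100x^2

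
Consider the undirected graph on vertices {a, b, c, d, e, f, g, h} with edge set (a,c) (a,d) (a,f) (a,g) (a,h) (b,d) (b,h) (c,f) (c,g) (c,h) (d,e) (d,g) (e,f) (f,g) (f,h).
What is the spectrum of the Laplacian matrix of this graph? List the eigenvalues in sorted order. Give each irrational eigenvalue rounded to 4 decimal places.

[0, 1.7104, 1.8693, 3.4146, 4.9146, 5.4103, 6.1221, 6.5586]

Each diagonal entry of L is the vertex degree and each off-diagonal entry is -1 where an edge is present, 0 otherwise; in the order [a, b, c, d, e, f, g, h] the diagonal is [5, 2, 4, 4, 2, 5, 4, 4]. Since every row of L sums to 0, the all-ones vector is in the kernel and 0 is an eigenvalue. The single zero eigenvalue shows the graph is connected. By the matrix-tree theorem the graph has (1/8) * product of the nonzero eigenvalues = 1457 spanning trees.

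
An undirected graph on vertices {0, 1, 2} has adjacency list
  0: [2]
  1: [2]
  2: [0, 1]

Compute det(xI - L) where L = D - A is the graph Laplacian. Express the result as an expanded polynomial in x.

x^3 - 4x^2 + 3x

With the vertex order [0, 1, 2], the degrees are [1, 1, 2], giving D = diag(1, 1, 2) and L = D - A. The eigenvalues of L are [0, 1, 3]; the characteristic polynomial is the product of (x - lambda_i), which multiplies out to x^3 - 4x^2 + 3x. The constant term is 0 because L is singular (the all-ones vector lies in its kernel). The eigenvalues sum to 4, which equals trace(L) = 2|E|.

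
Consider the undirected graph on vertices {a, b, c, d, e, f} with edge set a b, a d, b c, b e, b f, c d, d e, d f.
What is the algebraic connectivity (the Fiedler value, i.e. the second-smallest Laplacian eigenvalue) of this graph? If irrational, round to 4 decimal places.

Each diagonal entry of L is the vertex degree and each off-diagonal entry is -1 where an edge is present, 0 otherwise; in the order [a, b, c, d, e, f] the diagonal is [2, 4, 2, 4, 2, 2]. The sorted Laplacian eigenvalues are [0, 2, 2, 2, 4, 6]; the algebraic connectivity is the second entry, 2. The largest eigenvalue, 6, is at most the vertex count 6.

2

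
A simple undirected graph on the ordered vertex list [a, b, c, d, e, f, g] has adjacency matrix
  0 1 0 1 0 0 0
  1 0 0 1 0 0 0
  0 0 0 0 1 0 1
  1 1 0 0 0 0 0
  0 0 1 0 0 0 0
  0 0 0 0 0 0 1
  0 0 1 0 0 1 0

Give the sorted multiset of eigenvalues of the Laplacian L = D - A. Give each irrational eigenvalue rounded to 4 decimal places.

Each diagonal entry of L is the vertex degree and each off-diagonal entry is -1 where an edge is present, 0 otherwise; in the order [a, b, c, d, e, f, g] the diagonal is [2, 2, 2, 2, 1, 1, 2]. Diagonalising L (or applying a numerical eigensolver to the 7x7 matrix) gives the spectrum above. The 2 zero eigenvalues correspond to the 2 connected components. The largest eigenvalue, 3.4142, is at most the vertex count 7.

[0, 0, 0.5858, 2, 3, 3, 3.4142]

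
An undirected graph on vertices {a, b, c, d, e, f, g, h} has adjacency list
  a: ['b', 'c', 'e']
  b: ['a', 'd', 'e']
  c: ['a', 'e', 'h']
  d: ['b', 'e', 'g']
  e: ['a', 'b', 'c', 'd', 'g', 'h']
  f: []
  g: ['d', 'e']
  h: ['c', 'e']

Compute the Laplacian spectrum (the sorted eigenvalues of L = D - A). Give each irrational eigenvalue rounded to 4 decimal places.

[0, 0, 1.2679, 2, 3, 4, 4.7321, 7]

With the vertex order [a, b, c, d, e, f, g, h], the degrees are [3, 3, 3, 3, 6, 0, 2, 2], giving D = diag(3, 3, 3, 3, 6, 0, 2, 2) and L = D - A. The multiplicity of 0 as a Laplacian eigenvalue equals the number of connected components. The 2 zero eigenvalues correspond to the 2 connected components. The eigenvalues sum to 22, which equals trace(L) = 2|E|. There are 2 zeros in the spectrum, matching the 2 components.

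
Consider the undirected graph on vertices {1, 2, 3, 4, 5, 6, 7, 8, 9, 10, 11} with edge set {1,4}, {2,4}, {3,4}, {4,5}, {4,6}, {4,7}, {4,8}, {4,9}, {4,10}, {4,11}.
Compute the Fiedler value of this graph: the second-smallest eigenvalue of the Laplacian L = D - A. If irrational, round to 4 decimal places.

1

Each diagonal entry of L is the vertex degree and each off-diagonal entry is -1 where an edge is present, 0 otherwise; in the order [1, 2, 3, 4, 5, 6, 7, 8, 9, 10, 11] the diagonal is [1, 1, 1, 10, 1, 1, 1, 1, 1, 1, 1]. The smallest Laplacian eigenvalue is always 0. The next one, lambda_2 = 1, measures how hard the graph is to disconnect: larger values mean better connectivity. The eigenvalues sum to 20, which equals trace(L) = 2|E|. There is one zero in the spectrum, matching the 1 component.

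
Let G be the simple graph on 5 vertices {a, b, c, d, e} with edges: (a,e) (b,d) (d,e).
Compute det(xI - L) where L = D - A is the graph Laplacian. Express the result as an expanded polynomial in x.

x^5 - 6x^4 + 10x^3 - 4x^2

With the vertex order [a, b, c, d, e], the degrees are [1, 1, 0, 2, 2], giving D = diag(1, 1, 0, 2, 2) and L = D - A. L has integer entries, so p(x) = det(xI - L) has integer coefficients. Expanding the determinant yields x^5 - 6x^4 + 10x^3 - 4x^2. The constant term is 0 because L is singular (the all-ones vector lies in its kernel).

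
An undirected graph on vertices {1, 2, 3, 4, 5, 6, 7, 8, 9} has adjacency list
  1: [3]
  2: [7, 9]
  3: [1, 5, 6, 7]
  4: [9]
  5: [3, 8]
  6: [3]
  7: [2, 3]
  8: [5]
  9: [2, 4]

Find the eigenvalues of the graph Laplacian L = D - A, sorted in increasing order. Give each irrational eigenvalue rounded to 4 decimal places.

[0, 0.1774, 0.5242, 1, 1, 2.1609, 2.4961, 3.4670, 5.1743]

Each diagonal entry of L is the vertex degree and each off-diagonal entry is -1 where an edge is present, 0 otherwise; in the order [1, 2, 3, 4, 5, 6, 7, 8, 9] the diagonal is [1, 2, 4, 1, 2, 1, 2, 1, 2]. The multiplicity of 0 as a Laplacian eigenvalue equals the number of connected components. The single zero eigenvalue shows the graph is connected.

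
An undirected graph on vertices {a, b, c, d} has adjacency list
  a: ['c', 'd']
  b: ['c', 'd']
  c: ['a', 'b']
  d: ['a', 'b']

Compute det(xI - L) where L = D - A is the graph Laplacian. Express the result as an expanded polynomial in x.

Reading degrees in the order [a, b, c, d] gives [2, 2, 2, 2]; set D = diag(2, 2, 2, 2) and form L = D - A. Computing det(xI - L) by cofactor expansion (or equivalently via sum-over-permutations) gives x^4 - 8x^3 + 20x^2 - 16x. The coefficient of x^3 equals -trace(L) = -8, matching the sum of degrees. There is one zero in the spectrum, matching the 1 component. The largest eigenvalue, 4, is at most the vertex count 4.

x^4 - 8x^3 + 20x^2 - 16x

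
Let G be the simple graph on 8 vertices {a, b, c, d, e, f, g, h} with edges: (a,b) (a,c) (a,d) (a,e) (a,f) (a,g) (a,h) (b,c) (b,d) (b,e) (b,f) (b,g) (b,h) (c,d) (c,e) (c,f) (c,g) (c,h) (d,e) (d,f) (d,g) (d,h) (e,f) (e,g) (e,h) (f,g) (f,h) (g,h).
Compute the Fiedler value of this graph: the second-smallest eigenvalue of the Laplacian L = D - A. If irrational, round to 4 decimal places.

8

Each diagonal entry of L is the vertex degree and each off-diagonal entry is -1 where an edge is present, 0 otherwise; in the order [a, b, c, d, e, f, g, h] the diagonal is [7, 7, 7, 7, 7, 7, 7, 7]. Computing the eigenvalues of L and sorting gives [0, 8, 8, 8, 8, 8, 8, 8]. The Fiedler value lambda_2 = 8 is strictly positive, so the graph is connected. There is one zero in the spectrum, matching the 1 component.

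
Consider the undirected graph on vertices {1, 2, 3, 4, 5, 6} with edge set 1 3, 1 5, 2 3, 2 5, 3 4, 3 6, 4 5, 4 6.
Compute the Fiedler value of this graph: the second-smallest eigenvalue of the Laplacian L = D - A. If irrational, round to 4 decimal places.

1.4384

Each diagonal entry of L is the vertex degree and each off-diagonal entry is -1 where an edge is present, 0 otherwise; in the order [1, 2, 3, 4, 5, 6] the diagonal is [2, 2, 4, 3, 3, 2]. Computing the eigenvalues of L and sorting gives [0, 1.4384, 2, 3, 4, 5.5616]. The Fiedler value lambda_2 = 1.4384 is strictly positive, so the graph is connected. There is one zero in the spectrum, matching the 1 component.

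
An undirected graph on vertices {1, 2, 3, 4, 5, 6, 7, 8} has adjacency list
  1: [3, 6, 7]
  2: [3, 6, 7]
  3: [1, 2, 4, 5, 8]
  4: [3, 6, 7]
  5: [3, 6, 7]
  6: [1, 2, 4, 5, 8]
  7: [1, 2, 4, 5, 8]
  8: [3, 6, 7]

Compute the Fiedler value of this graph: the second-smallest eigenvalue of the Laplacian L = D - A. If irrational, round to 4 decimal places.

With the vertex order [1, 2, 3, 4, 5, 6, 7, 8], the degrees are [3, 3, 5, 3, 3, 5, 5, 3], giving D = diag(3, 3, 5, 3, 3, 5, 5, 3) and L = D - A. Computing the eigenvalues of L and sorting gives [0, 3, 3, 3, 3, 5, 5, 8]. The Fiedler value lambda_2 = 3 is strictly positive, so the graph is connected. The eigenvalues sum to 30, which equals trace(L) = 2|E|.

3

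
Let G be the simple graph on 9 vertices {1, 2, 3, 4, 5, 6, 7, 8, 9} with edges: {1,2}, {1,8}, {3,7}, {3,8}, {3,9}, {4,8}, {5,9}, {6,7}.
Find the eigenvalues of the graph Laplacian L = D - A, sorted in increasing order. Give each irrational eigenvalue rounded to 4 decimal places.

With the vertex order [1, 2, 3, 4, 5, 6, 7, 8, 9], the degrees are [2, 1, 3, 1, 1, 1, 2, 3, 2], giving D = diag(2, 1, 3, 1, 1, 1, 2, 3, 2) and L = D - A. Diagonalising L (or applying a numerical eigensolver to the 9x9 matrix) gives the spectrum above. There is one zero in the spectrum, matching the 1 component. The largest eigenvalue, 4.7421, is at most the vertex count 9.

[0, 0.2311, 0.3820, 0.6416, 1.6129, 2.2591, 2.6180, 3.5132, 4.7421]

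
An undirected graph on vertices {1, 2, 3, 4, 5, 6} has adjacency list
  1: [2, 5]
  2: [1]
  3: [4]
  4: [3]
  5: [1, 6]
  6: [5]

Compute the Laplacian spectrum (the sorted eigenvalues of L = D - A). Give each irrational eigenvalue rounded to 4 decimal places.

Each diagonal entry of L is the vertex degree and each off-diagonal entry is -1 where an edge is present, 0 otherwise; in the order [1, 2, 3, 4, 5, 6] the diagonal is [2, 1, 1, 1, 2, 1]. Since every row of L sums to 0, the all-ones vector is in the kernel and 0 is an eigenvalue. The 2 zero eigenvalues correspond to the 2 connected components. The eigenvalues sum to 8, which equals trace(L) = 2|E|.

[0, 0, 0.5858, 2, 2, 3.4142]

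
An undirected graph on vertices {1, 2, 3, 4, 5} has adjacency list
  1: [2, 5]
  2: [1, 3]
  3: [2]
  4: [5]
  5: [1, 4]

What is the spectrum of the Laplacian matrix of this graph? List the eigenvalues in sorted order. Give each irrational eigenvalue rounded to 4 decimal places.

Each diagonal entry of L is the vertex degree and each off-diagonal entry is -1 where an edge is present, 0 otherwise; in the order [1, 2, 3, 4, 5] the diagonal is [2, 2, 1, 1, 2]. Since every row of L sums to 0, the all-ones vector is in the kernel and 0 is an eigenvalue. The single zero eigenvalue shows the graph is connected. The largest eigenvalue, 3.6180, is at most the vertex count 5.

[0, 0.3820, 1.3820, 2.6180, 3.6180]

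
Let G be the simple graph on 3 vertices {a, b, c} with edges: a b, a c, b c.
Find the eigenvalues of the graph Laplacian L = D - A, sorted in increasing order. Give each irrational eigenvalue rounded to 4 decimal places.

[0, 3, 3]

With the vertex order [a, b, c], the degrees are [2, 2, 2], giving D = diag(2, 2, 2) and L = D - A. L is symmetric positive semidefinite, so every eigenvalue is real and nonnegative. The single zero eigenvalue shows the graph is connected. The eigenvalues sum to 6, which equals trace(L) = 2|E|.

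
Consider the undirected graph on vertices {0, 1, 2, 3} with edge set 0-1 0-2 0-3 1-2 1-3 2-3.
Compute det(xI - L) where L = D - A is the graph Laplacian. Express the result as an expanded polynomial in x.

Each diagonal entry of L is the vertex degree and each off-diagonal entry is -1 where an edge is present, 0 otherwise; in the order [0, 1, 2, 3] the diagonal is [3, 3, 3, 3]. L has integer entries, so p(x) = det(xI - L) has integer coefficients. Expanding the determinant yields x^4 - 12x^3 + 48x^2 - 64x. The coefficient of x^3 equals -trace(L) = -12, matching the sum of degrees. There is one zero in the spectrum, matching the 1 component.

x^4 - 12x^3 + 48x^2 - 64x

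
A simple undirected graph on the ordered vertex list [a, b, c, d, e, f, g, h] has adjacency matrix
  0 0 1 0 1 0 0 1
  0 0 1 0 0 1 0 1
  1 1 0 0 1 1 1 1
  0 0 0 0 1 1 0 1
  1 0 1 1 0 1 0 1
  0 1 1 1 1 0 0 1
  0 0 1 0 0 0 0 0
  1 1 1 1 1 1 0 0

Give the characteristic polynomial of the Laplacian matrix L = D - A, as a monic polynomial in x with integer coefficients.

x^8 - 32x^7 + 421x^6 - 2928x^5 + 11505x^4 - 25188x^3 + 27880x^2 - 11560x

Reading degrees in the order [a, b, c, d, e, f, g, h] gives [3, 3, 6, 3, 5, 5, 1, 6]; set D = diag(3, 3, 6, 3, 5, 5, 1, 6) and form L = D - A. Computing det(xI - L) by cofactor expansion (or equivalently via sum-over-permutations) gives x^8 - 32x^7 + 421x^6 - 2928x^5 + 11505x^4 - 25188x^3 + 27880x^2 - 11560x. The coefficient of x^7 equals -trace(L) = -32, matching the sum of degrees. The eigenvalues sum to 32, which equals trace(L) = 2|E|.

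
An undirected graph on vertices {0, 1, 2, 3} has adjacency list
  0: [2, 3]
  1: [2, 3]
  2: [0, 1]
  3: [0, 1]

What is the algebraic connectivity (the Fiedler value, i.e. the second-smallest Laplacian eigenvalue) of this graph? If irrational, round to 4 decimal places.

Each diagonal entry of L is the vertex degree and each off-diagonal entry is -1 where an edge is present, 0 otherwise; in the order [0, 1, 2, 3] the diagonal is [2, 2, 2, 2]. The sorted Laplacian eigenvalues are [0, 2, 2, 4]; the algebraic connectivity is the second entry, 2. The eigenvalues sum to 8, which equals trace(L) = 2|E|. The largest eigenvalue, 4, is at most the vertex count 4.

2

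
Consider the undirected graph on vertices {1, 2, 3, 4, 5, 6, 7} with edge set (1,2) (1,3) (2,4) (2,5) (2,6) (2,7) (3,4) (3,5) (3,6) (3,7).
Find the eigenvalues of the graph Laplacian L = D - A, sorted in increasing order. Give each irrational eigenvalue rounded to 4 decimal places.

With the vertex order [1, 2, 3, 4, 5, 6, 7], the degrees are [2, 5, 5, 2, 2, 2, 2], giving D = diag(2, 5, 5, 2, 2, 2, 2) and L = D - A. L is symmetric positive semidefinite, so every eigenvalue is real and nonnegative. By the matrix-tree theorem the graph has (1/7) * product of the nonzero eigenvalues = 80 spanning trees.

[0, 2, 2, 2, 2, 5, 7]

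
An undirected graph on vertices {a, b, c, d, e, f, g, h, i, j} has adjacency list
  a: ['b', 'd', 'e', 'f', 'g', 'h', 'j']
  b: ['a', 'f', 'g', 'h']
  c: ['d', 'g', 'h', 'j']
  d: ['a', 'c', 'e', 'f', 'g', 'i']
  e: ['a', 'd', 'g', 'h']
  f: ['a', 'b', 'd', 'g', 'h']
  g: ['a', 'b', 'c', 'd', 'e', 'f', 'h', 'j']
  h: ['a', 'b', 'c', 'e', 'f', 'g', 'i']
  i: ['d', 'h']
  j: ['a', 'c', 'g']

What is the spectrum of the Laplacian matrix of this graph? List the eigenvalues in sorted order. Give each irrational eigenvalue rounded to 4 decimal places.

Each diagonal entry of L is the vertex degree and each off-diagonal entry is -1 where an edge is present, 0 otherwise; in the order [a, b, c, d, e, f, g, h, i, j] the diagonal is [7, 4, 4, 6, 4, 5, 8, 7, 2, 3]. The multiplicity of 0 as a Laplacian eigenvalue equals the number of connected components. By the matrix-tree theorem the graph has (1/10) * product of the nonzero eigenvalues = 167964 spanning trees. The largest eigenvalue, 9.1231, is at most the vertex count 10.

[0, 1.8548, 2.6692, 3.6565, 4.2785, 5.2699, 6.6593, 7.7584, 8.7302, 9.1231]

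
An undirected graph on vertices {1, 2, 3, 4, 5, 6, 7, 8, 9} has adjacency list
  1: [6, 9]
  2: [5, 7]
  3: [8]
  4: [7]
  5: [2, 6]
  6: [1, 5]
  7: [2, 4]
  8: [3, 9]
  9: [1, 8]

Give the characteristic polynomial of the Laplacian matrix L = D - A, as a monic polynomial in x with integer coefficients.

x^9 - 16x^8 + 105x^7 - 364x^6 + 715x^5 - 792x^4 + 462x^3 - 120x^2 + 9x

Each diagonal entry of L is the vertex degree and each off-diagonal entry is -1 where an edge is present, 0 otherwise; in the order [1, 2, 3, 4, 5, 6, 7, 8, 9] the diagonal is [2, 2, 1, 1, 2, 2, 2, 2, 2]. L has integer entries, so p(x) = det(xI - L) has integer coefficients. Expanding the determinant yields x^9 - 16x^8 + 105x^7 - 364x^6 + 715x^5 - 792x^4 + 462x^3 - 120x^2 + 9x. Since p(0) = det(-L) = 0, x divides p(x).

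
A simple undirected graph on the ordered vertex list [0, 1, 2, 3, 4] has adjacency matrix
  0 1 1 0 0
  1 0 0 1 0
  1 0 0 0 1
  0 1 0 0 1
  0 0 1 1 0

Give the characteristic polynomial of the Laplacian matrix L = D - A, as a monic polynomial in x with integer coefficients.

Reading degrees in the order [0, 1, 2, 3, 4] gives [2, 2, 2, 2, 2]; set D = diag(2, 2, 2, 2, 2) and form L = D - A. L has integer entries, so p(x) = det(xI - L) has integer coefficients. Expanding the determinant yields x^5 - 10x^4 + 35x^3 - 50x^2 + 25x. The constant term is 0 because L is singular (the all-ones vector lies in its kernel). The eigenvalues sum to 10, which equals trace(L) = 2|E|. There is one zero in the spectrum, matching the 1 component.

x^5 - 10x^4 + 35x^3 - 50x^2 + 25x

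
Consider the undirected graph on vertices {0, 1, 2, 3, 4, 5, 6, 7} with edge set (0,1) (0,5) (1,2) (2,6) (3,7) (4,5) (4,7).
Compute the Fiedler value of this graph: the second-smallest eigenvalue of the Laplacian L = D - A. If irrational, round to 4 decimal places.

0.1522

Reading degrees in the order [0, 1, 2, 3, 4, 5, 6, 7] gives [2, 2, 2, 1, 2, 2, 1, 2]; set D = diag(2, 2, 2, 1, 2, 2, 1, 2) and form L = D - A. The smallest Laplacian eigenvalue is always 0. The next one, lambda_2 = 0.1522, measures how hard the graph is to disconnect: larger values mean better connectivity. The largest eigenvalue, 3.8478, is at most the vertex count 8. There is one zero in the spectrum, matching the 1 component.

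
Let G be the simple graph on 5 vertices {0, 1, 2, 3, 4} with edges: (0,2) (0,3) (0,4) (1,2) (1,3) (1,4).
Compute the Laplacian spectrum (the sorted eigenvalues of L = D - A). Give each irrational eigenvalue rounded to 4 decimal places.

Reading degrees in the order [0, 1, 2, 3, 4] gives [3, 3, 2, 2, 2]; set D = diag(3, 3, 2, 2, 2) and form L = D - A. The multiplicity of 0 as a Laplacian eigenvalue equals the number of connected components. By the matrix-tree theorem the graph has (1/5) * product of the nonzero eigenvalues = 12 spanning trees.

[0, 2, 2, 3, 5]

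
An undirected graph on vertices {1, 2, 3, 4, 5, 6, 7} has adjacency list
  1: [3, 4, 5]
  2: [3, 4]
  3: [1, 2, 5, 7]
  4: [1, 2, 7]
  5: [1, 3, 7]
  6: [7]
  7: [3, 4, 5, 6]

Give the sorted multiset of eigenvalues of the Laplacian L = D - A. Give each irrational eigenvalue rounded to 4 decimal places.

Reading degrees in the order [1, 2, 3, 4, 5, 6, 7] gives [3, 2, 4, 3, 3, 1, 4]; set D = diag(3, 2, 4, 3, 3, 1, 4) and form L = D - A. Diagonalising L (or applying a numerical eigensolver to the 7x7 matrix) gives the spectrum above. The single zero eigenvalue shows the graph is connected. There is one zero in the spectrum, matching the 1 component. By the matrix-tree theorem the graph has (1/7) * product of the nonzero eigenvalues = 69 spanning trees.

[0, 0.8542, 1.8506, 3, 3.6575, 4.6526, 5.9852]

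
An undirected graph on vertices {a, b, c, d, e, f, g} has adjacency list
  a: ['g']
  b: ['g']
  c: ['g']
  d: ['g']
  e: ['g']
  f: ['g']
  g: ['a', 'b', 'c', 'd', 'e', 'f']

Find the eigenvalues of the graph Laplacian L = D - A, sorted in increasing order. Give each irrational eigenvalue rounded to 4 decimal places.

[0, 1, 1, 1, 1, 1, 7]

Reading degrees in the order [a, b, c, d, e, f, g] gives [1, 1, 1, 1, 1, 1, 6]; set D = diag(1, 1, 1, 1, 1, 1, 6) and form L = D - A. L is symmetric positive semidefinite, so every eigenvalue is real and nonnegative. The single zero eigenvalue shows the graph is connected. There is one zero in the spectrum, matching the 1 component. The eigenvalues sum to 12, which equals trace(L) = 2|E|.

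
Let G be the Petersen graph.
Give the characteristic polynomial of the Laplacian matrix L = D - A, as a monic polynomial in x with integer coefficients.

x^10 - 30x^9 + 390x^8 - 2880x^7 + 13305x^6 - 39882x^5 + 77640x^4 - 94800x^3 + 66000x^2 - 20000x

The graph has 10 vertices and degree multiset [3, 3, 3, 3, 3, 3, 3, 3, 3, 3]; D is the diagonal matrix of degrees and L = D - A. L has integer entries, so p(x) = det(xI - L) has integer coefficients. Expanding the determinant yields x^10 - 30x^9 + 390x^8 - 2880x^7 + 13305x^6 - 39882x^5 + 77640x^4 - 94800x^3 + 66000x^2 - 20000x. The constant term is 0 because L is singular (the all-ones vector lies in its kernel). There is one zero in the spectrum, matching the 1 component.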